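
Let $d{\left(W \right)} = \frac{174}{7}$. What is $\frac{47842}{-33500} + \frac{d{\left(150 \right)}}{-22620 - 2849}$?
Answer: $- \frac{4267622143}{2986240250} \approx -1.4291$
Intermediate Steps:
$d{\left(W \right)} = \frac{174}{7}$ ($d{\left(W \right)} = 174 \cdot \frac{1}{7} = \frac{174}{7}$)
$\frac{47842}{-33500} + \frac{d{\left(150 \right)}}{-22620 - 2849} = \frac{47842}{-33500} + \frac{174}{7 \left(-22620 - 2849\right)} = 47842 \left(- \frac{1}{33500}\right) + \frac{174}{7 \left(-25469\right)} = - \frac{23921}{16750} + \frac{174}{7} \left(- \frac{1}{25469}\right) = - \frac{23921}{16750} - \frac{174}{178283} = - \frac{4267622143}{2986240250}$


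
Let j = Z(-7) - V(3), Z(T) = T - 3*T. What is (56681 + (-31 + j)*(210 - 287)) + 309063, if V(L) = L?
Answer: 367284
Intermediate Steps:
Z(T) = -2*T
j = 11 (j = -2*(-7) - 1*3 = 14 - 3 = 11)
(56681 + (-31 + j)*(210 - 287)) + 309063 = (56681 + (-31 + 11)*(210 - 287)) + 309063 = (56681 - 20*(-77)) + 309063 = (56681 + 1540) + 309063 = 58221 + 309063 = 367284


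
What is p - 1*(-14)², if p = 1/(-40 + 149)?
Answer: -21363/109 ≈ -195.99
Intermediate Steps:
p = 1/109 ≈ 0.0091743
p - 1*(-14)² = 1/109 - 1*(-14)² = 1/109 - 1*196 = 1/109 - 196 = -21363/109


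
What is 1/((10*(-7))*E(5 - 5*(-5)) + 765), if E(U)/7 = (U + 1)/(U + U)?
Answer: 6/3071 ≈ 0.0019538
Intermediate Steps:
E(U) = 7*(1 + U)/(2*U) (E(U) = 7*((U + 1)/(U + U)) = 7*((1 + U)/((2*U))) = 7*((1 + U)*(1/(2*U))) = 7*((1 + U)/(2*U)) = 7*(1 + U)/(2*U))
1/((10*(-7))*E(5 - 5*(-5)) + 765) = 1/((10*(-7))*(7*(1 + (5 - 5*(-5)))/(2*(5 - 5*(-5)))) + 765) = 1/(-245*(1 + (5 + 25))/(5 + 25) + 765) = 1/(-245*(1 + 30)/30 + 765) = 1/(-245*31/30 + 765) = 1/(-70*217/60 + 765) = 1/(-1519/6 + 765) = 1/(3071/6) = 6/3071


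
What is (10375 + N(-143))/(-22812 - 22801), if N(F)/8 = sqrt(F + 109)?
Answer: -10375/45613 - 8*I*sqrt(34)/45613 ≈ -0.22746 - 0.0010227*I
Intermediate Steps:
N(F) = 8*sqrt(109 + F) (N(F) = 8*sqrt(F + 109) = 8*sqrt(109 + F))
(10375 + N(-143))/(-22812 - 22801) = (10375 + 8*sqrt(109 - 143))/(-22812 - 22801) = (10375 + 8*sqrt(-34))/(-45613) = (10375 + 8*(I*sqrt(34)))*(-1/45613) = (10375 + 8*I*sqrt(34))*(-1/45613) = -10375/45613 - 8*I*sqrt(34)/45613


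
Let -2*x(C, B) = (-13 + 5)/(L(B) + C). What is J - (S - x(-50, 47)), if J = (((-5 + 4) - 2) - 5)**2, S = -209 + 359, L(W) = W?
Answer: -262/3 ≈ -87.333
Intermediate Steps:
x(C, B) = 4/(B + C) (x(C, B) = -(-13 + 5)/(2*(B + C)) = -(-4)/(B + C) = 4/(B + C))
S = 150
J = 64 (J = ((-1 - 2) - 5)**2 = (-3 - 5)**2 = (-8)**2 = 64)
J - (S - x(-50, 47)) = 64 - (150 - 4/(47 - 50)) = 64 - (150 - 4/(-3)) = 64 - (150 - 4*(-1)/3) = 64 - (150 - 1*(-4/3)) = 64 - (150 + 4/3) = 64 - 1*454/3 = 64 - 454/3 = -262/3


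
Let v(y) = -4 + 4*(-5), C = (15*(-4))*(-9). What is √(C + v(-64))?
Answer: 2*√129 ≈ 22.716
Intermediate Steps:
C = 540 (C = -60*(-9) = 540)
v(y) = -24 (v(y) = -4 - 20 = -24)
√(C + v(-64)) = √(540 - 24) = √516 = 2*√129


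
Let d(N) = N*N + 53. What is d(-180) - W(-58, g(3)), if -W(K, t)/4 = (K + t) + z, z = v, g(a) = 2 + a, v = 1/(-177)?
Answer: 5706653/177 ≈ 32241.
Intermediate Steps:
d(N) = 53 + N² (d(N) = N² + 53 = 53 + N²)
v = -1/177 ≈ -0.0056497
z = -1/177 ≈ -0.0056497
W(K, t) = 4/177 - 4*K - 4*t (W(K, t) = -4*((K + t) - 1/177) = -4*(-1/177 + K + t) = 4/177 - 4*K - 4*t)
d(-180) - W(-58, g(3)) = (53 + (-180)²) - (4/177 - 4*(-58) - 4*(2 + 3)) = (53 + 32400) - (4/177 + 232 - 4*5) = 32453 - (4/177 + 232 - 20) = 32453 - 1*37528/177 = 32453 - 37528/177 = 5706653/177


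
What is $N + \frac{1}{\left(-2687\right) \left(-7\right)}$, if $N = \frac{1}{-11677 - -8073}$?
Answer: $- \frac{15205}{67787636} \approx -0.0002243$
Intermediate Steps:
$N = - \frac{1}{3604}$ ($N = \frac{1}{-11677 + 8073} = \frac{1}{-3604} = - \frac{1}{3604} \approx -0.00027747$)
$N + \frac{1}{\left(-2687\right) \left(-7\right)} = - \frac{1}{3604} + \frac{1}{\left(-2687\right) \left(-7\right)} = - \frac{1}{3604} + \frac{1}{18809} = - \frac{15205}{67787636}$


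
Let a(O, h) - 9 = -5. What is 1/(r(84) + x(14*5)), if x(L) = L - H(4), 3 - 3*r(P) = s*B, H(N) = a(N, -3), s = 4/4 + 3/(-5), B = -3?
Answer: 5/337 ≈ 0.014837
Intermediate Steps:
a(O, h) = 4 (a(O, h) = 9 - 5 = 4)
s = ⅖ (s = 4*(¼) + 3*(-⅕) = 1 - ⅗ = ⅖ ≈ 0.40000)
H(N) = 4
r(P) = 7/5 (r(P) = 1 - 2*(-3)/15 = 1 - ⅓*(-6/5) = 1 + ⅖ = 7/5)
x(L) = -4 + L (x(L) = L - 1*4 = L - 4 = -4 + L)
1/(r(84) + x(14*5)) = 1/(7/5 + (-4 + 14*5)) = 1/(7/5 + (-4 + 70)) = 1/(7/5 + 66) = 1/(337/5) = 5/337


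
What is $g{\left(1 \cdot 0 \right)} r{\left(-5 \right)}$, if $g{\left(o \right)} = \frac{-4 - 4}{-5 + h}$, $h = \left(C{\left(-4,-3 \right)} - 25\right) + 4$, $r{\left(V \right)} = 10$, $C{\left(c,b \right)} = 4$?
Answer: $\frac{40}{11} \approx 3.6364$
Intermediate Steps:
$h = -17$ ($h = \left(4 - 25\right) + 4 = -21 + 4 = -17$)
$g{\left(o \right)} = \frac{4}{11}$ ($g{\left(o \right)} = \frac{-4 - 4}{-5 - 17} = - \frac{8}{-22} = \left(-8\right) \left(- \frac{1}{22}\right) = \frac{4}{11}$)
$g{\left(1 \cdot 0 \right)} r{\left(-5 \right)} = \frac{4}{11} \cdot 10 = \frac{40}{11}$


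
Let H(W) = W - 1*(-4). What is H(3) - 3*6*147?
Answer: -2639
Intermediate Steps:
H(W) = 4 + W (H(W) = W + 4 = 4 + W)
H(3) - 3*6*147 = (4 + 3) - 3*6*147 = 7 - 18*147 = 7 - 2646 = -2639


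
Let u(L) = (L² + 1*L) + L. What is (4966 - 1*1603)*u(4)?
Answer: 80712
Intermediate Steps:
u(L) = L² + 2*L (u(L) = (L² + L) + L = (L + L²) + L = L² + 2*L)
(4966 - 1*1603)*u(4) = (4966 - 1*1603)*(4*(2 + 4)) = (4966 - 1603)*(4*6) = 3363*24 = 80712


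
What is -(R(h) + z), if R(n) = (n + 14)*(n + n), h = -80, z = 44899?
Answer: -55459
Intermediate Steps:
R(n) = 2*n*(14 + n) (R(n) = (14 + n)*(2*n) = 2*n*(14 + n))
-(R(h) + z) = -(2*(-80)*(14 - 80) + 44899) = -(2*(-80)*(-66) + 44899) = -(10560 + 44899) = -1*55459 = -55459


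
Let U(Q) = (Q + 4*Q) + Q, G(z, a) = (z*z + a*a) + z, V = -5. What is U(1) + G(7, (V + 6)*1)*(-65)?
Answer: -3699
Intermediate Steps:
G(z, a) = z + a**2 + z**2 (G(z, a) = (z**2 + a**2) + z = (a**2 + z**2) + z = z + a**2 + z**2)
U(Q) = 6*Q (U(Q) = 5*Q + Q = 6*Q)
U(1) + G(7, (V + 6)*1)*(-65) = 6*1 + (7 + ((-5 + 6)*1)**2 + 7**2)*(-65) = 6 + (7 + (1*1)**2 + 49)*(-65) = 6 + (7 + 1**2 + 49)*(-65) = 6 + (7 + 1 + 49)*(-65) = 6 + 57*(-65) = 6 - 3705 = -3699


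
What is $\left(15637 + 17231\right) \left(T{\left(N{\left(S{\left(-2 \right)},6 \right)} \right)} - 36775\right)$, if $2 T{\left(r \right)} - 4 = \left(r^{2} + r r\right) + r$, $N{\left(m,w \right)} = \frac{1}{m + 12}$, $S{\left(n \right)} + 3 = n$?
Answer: $- \frac{59223945330}{49} \approx -1.2087 \cdot 10^{9}$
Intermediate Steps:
$S{\left(n \right)} = -3 + n$
$N{\left(m,w \right)} = \frac{1}{12 + m}$
$T{\left(r \right)} = 2 + r^{2} + \frac{r}{2}$ ($T{\left(r \right)} = 2 + \frac{\left(r^{2} + r r\right) + r}{2} = 2 + \frac{\left(r^{2} + r^{2}\right) + r}{2} = 2 + \frac{2 r^{2} + r}{2} = 2 + \frac{r + 2 r^{2}}{2} = 2 + \left(r^{2} + \frac{r}{2}\right) = 2 + r^{2} + \frac{r}{2}$)
$\left(15637 + 17231\right) \left(T{\left(N{\left(S{\left(-2 \right)},6 \right)} \right)} - 36775\right) = \left(15637 + 17231\right) \left(\left(2 + \left(\frac{1}{12 - 5}\right)^{2} + \frac{1}{2 \left(12 - 5\right)}\right) - 36775\right) = 32868 \left(\left(2 + \left(\frac{1}{12 - 5}\right)^{2} + \frac{1}{2 \left(12 - 5\right)}\right) - 36775\right) = 32868 \left(\left(2 + \left(\frac{1}{7}\right)^{2} + \frac{1}{2 \cdot 7}\right) - 36775\right) = 32868 \left(\left(2 + \left(\frac{1}{7}\right)^{2} + \frac{1}{2} \cdot \frac{1}{7}\right) - 36775\right) = 32868 \left(\left(2 + \frac{1}{49} + \frac{1}{14}\right) - 36775\right) = 32868 \left(\frac{205}{98} - 36775\right) = 32868 \left(- \frac{3603745}{98}\right) = - \frac{59223945330}{49}$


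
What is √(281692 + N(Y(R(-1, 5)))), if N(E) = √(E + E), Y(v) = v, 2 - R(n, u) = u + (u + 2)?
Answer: √(281692 + 2*I*√5) ≈ 530.75 + 0.004*I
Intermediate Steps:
R(n, u) = -2*u (R(n, u) = 2 - (u + (u + 2)) = 2 - (u + (2 + u)) = 2 - (2 + 2*u) = 2 + (-2 - 2*u) = -2*u)
N(E) = √2*√E (N(E) = √(2*E) = √2*√E)
√(281692 + N(Y(R(-1, 5)))) = √(281692 + √2*√(-2*5)) = √(281692 + √2*√(-10)) = √(281692 + √2*(I*√10)) = √(281692 + 2*I*√5)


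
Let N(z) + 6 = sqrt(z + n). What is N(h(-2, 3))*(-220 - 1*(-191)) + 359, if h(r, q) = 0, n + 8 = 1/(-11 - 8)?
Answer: 533 - 87*I*sqrt(323)/19 ≈ 533.0 - 82.294*I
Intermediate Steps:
n = -153/19 (n = -8 + 1/(-11 - 8) = -8 + 1/(-19) = -8 - 1/19 = -153/19 ≈ -8.0526)
N(z) = -6 + sqrt(-153/19 + z) (N(z) = -6 + sqrt(z - 153/19) = -6 + sqrt(-153/19 + z))
N(h(-2, 3))*(-220 - 1*(-191)) + 359 = (-6 + sqrt(-2907 + 361*0)/19)*(-220 - 1*(-191)) + 359 = (-6 + sqrt(-2907 + 0)/19)*(-220 + 191) + 359 = (-6 + sqrt(-2907)/19)*(-29) + 359 = (-6 + (3*I*sqrt(323))/19)*(-29) + 359 = (-6 + 3*I*sqrt(323)/19)*(-29) + 359 = (174 - 87*I*sqrt(323)/19) + 359 = 533 - 87*I*sqrt(323)/19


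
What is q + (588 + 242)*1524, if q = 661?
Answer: 1265581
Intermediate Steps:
q + (588 + 242)*1524 = 661 + (588 + 242)*1524 = 661 + 830*1524 = 661 + 1264920 = 1265581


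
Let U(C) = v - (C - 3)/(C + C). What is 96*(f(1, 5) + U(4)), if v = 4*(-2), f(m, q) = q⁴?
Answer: 59220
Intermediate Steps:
v = -8
U(C) = -8 - (-3 + C)/(2*C) (U(C) = -8 - (C - 3)/(C + C) = -8 - (-3 + C)/(2*C))
96*(f(1, 5) + U(4)) = 96*(5⁴ + (½)*(3 - 17*4)/4) = 96*(625 + (½)*(¼)*(3 - 68)) = 96*(625 + (½)*(¼)*(-65)) = 96*(625 - 65/8) = 96*(4935/8) = 59220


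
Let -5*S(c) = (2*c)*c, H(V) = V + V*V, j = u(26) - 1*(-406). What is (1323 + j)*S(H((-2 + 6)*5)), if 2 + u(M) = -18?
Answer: -120587040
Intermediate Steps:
u(M) = -20 (u(M) = -2 - 18 = -20)
j = 386 (j = -20 - 1*(-406) = -20 + 406 = 386)
H(V) = V + V²
S(c) = -2*c²/5 (S(c) = -2*c*c/5 = -2*c²/5)
(1323 + j)*S(H((-2 + 6)*5)) = (1323 + 386)*(-2*25*(1 + (-2 + 6)*5)²*(-2 + 6)²/5) = 1709*(-2*400*(1 + 4*5)²/5) = 1709*(-2*400*(1 + 20)²/5) = 1709*(-2*(20*21)²/5) = 1709*(-⅖*420²) = 1709*(-⅖*176400) = 1709*(-70560) = -120587040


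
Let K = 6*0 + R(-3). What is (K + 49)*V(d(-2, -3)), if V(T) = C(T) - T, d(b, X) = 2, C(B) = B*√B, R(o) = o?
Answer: -92 + 92*√2 ≈ 38.108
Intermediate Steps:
C(B) = B^(3/2)
K = -3 (K = 6*0 - 3 = 0 - 3 = -3)
V(T) = T^(3/2) - T
(K + 49)*V(d(-2, -3)) = (-3 + 49)*(2^(3/2) - 1*2) = 46*(2*√2 - 2) = 46*(-2 + 2*√2) = -92 + 92*√2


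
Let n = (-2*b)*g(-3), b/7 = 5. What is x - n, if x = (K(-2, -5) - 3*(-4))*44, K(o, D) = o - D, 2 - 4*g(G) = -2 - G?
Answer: 1355/2 ≈ 677.50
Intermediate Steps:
b = 35 (b = 7*5 = 35)
g(G) = 1 + G/4 (g(G) = 1/2 - (-2 - G)/4 = 1/2 + (1/2 + G/4) = 1 + G/4)
n = -35/2 (n = (-2*35)*(1 + (1/4)*(-3)) = -70*(1 - 3/4) = -70*1/4 = -35/2 ≈ -17.500)
x = 660 (x = ((-2 - 1*(-5)) - 3*(-4))*44 = ((-2 + 5) + 12)*44 = (3 + 12)*44 = 15*44 = 660)
x - n = 660 - 1*(-35/2) = 660 + 35/2 = 1355/2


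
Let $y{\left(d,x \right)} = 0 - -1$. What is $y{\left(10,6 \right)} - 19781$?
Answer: $-19780$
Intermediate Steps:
$y{\left(d,x \right)} = 1$ ($y{\left(d,x \right)} = 0 + 1 = 1$)
$y{\left(10,6 \right)} - 19781 = 1 - 19781 = -19780$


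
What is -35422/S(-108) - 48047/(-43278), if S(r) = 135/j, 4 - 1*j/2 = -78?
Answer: -83801472493/1947510 ≈ -43030.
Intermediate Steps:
j = 164 (j = 8 - 2*(-78) = 8 + 156 = 164)
S(r) = 135/164
-35422/S(-108) - 48047/(-43278) = -35422/135/164 - 48047/(-43278) = -35422*164/135 - 48047*(-1/43278) = -5809208/135 + 48047/43278 = -83801472493/1947510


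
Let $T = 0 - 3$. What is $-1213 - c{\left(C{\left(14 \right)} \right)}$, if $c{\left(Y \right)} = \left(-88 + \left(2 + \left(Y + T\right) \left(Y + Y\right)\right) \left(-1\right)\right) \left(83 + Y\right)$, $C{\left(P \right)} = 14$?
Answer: $37393$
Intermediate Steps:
$T = -3$ ($T = 0 - 3 = -3$)
$c{\left(Y \right)} = \left(-90 - 2 Y \left(-3 + Y\right)\right) \left(83 + Y\right)$ ($c{\left(Y \right)} = \left(-88 + \left(2 + \left(Y - 3\right) \left(Y + Y\right)\right) \left(-1\right)\right) \left(83 + Y\right) = \left(-88 + \left(2 + \left(-3 + Y\right) 2 Y\right) \left(-1\right)\right) \left(83 + Y\right) = \left(-88 + \left(2 + 2 Y \left(-3 + Y\right)\right) \left(-1\right)\right) \left(83 + Y\right) = \left(-88 - \left(2 + 2 Y \left(-3 + Y\right)\right)\right) \left(83 + Y\right) = \left(-90 - 2 Y \left(-3 + Y\right)\right) \left(83 + Y\right)$)
$-1213 - c{\left(C{\left(14 \right)} \right)} = -1213 - \left(-7470 - 160 \cdot 14^{2} - 2 \cdot 14^{3} + 408 \cdot 14\right) = -1213 - \left(-7470 - 31360 - 5488 + 5712\right) = -1213 - -38606 = -1213 + 38606 = 37393$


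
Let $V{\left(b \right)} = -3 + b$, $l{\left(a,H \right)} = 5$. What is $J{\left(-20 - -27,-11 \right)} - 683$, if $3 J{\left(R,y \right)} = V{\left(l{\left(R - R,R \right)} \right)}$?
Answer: $- \frac{2047}{3} \approx -682.33$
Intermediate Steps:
$J{\left(R,y \right)} = \frac{2}{3}$ ($J{\left(R,y \right)} = \frac{-3 + 5}{3} = \frac{1}{3} \cdot 2 = \frac{2}{3}$)
$J{\left(-20 - -27,-11 \right)} - 683 = \frac{2}{3} - 683 = - \frac{2047}{3}$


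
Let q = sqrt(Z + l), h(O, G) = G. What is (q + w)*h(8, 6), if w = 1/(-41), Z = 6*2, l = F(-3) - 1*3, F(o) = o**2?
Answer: -6/41 + 18*sqrt(2) ≈ 25.310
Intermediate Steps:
l = 6 (l = (-3)**2 - 1*3 = 9 - 3 = 6)
Z = 12
w = -1/41 ≈ -0.024390
q = 3*sqrt(2) (q = sqrt(12 + 6) = sqrt(18) = 3*sqrt(2) ≈ 4.2426)
(q + w)*h(8, 6) = (3*sqrt(2) - 1/41)*6 = (-1/41 + 3*sqrt(2))*6 = -6/41 + 18*sqrt(2)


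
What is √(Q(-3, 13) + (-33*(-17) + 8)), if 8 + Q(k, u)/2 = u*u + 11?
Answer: √913 ≈ 30.216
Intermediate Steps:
Q(k, u) = 6 + 2*u² (Q(k, u) = -16 + 2*(u*u + 11) = -16 + 2*(u² + 11) = -16 + 2*(11 + u²) = -16 + (22 + 2*u²) = 6 + 2*u²)
√(Q(-3, 13) + (-33*(-17) + 8)) = √((6 + 2*13²) + (-33*(-17) + 8)) = √((6 + 2*169) + (561 + 8)) = √((6 + 338) + 569) = √(344 + 569) = √913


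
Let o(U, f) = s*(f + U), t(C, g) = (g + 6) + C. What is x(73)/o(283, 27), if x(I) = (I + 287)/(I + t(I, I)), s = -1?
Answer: -4/775 ≈ -0.0051613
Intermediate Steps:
t(C, g) = 6 + C + g (t(C, g) = (6 + g) + C = 6 + C + g)
o(U, f) = -U - f (o(U, f) = -(f + U) = -(U + f) = -U - f)
x(I) = (287 + I)/(6 + 3*I) (x(I) = (I + 287)/(I + (6 + I + I)) = (287 + I)/(I + (6 + 2*I)) = (287 + I)/(6 + 3*I))
x(73)/o(283, 27) = ((287 + 73)/(3*(2 + 73)))/(-1*283 - 1*27) = ((⅓)*360/75)/(-283 - 27) = ((⅓)*(1/75)*360)/(-310) = (8/5)*(-1/310) = -4/775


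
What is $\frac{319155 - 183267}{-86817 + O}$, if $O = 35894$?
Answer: $- \frac{135888}{50923} \approx -2.6685$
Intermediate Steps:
$\frac{319155 - 183267}{-86817 + O} = \frac{319155 - 183267}{-86817 + 35894} = \frac{135888}{-50923} = 135888 \left(- \frac{1}{50923}\right) = - \frac{135888}{50923}$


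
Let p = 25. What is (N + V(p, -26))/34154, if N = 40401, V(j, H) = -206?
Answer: 40195/34154 ≈ 1.1769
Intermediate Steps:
(N + V(p, -26))/34154 = (40401 - 206)/34154 = 40195*(1/34154) = 40195/34154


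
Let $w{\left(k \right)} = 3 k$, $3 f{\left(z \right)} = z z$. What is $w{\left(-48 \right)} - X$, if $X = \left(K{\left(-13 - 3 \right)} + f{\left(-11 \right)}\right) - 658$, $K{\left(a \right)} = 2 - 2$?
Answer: $\frac{1421}{3} \approx 473.67$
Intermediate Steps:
$f{\left(z \right)} = \frac{z^{2}}{3}$ ($f{\left(z \right)} = \frac{z z}{3} = \frac{z^{2}}{3}$)
$K{\left(a \right)} = 0$
$X = - \frac{1853}{3}$ ($X = \left(0 + \frac{\left(-11\right)^{2}}{3}\right) - 658 = \left(0 + \frac{1}{3} \cdot 121\right) - 658 = \left(0 + \frac{121}{3}\right) - 658 = \frac{121}{3} - 658 = - \frac{1853}{3} \approx -617.67$)
$w{\left(-48 \right)} - X = 3 \left(-48\right) - - \frac{1853}{3} = -144 + \frac{1853}{3} = \frac{1421}{3}$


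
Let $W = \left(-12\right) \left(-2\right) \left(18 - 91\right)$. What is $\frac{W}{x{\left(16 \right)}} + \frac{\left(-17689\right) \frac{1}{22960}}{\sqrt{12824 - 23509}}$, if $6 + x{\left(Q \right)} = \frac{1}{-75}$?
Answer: $\frac{131400}{451} + \frac{2527 i \sqrt{10685}}{35046800} \approx 291.35 + 0.0074532 i$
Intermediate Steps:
$x{\left(Q \right)} = - \frac{451}{75}$ ($x{\left(Q \right)} = -6 + \frac{1}{-75} = -6 - \frac{1}{75} = - \frac{451}{75}$)
$W = -1752$ ($W = 24 \left(-73\right) = -1752$)
$\frac{W}{x{\left(16 \right)}} + \frac{\left(-17689\right) \frac{1}{22960}}{\sqrt{12824 - 23509}} = - \frac{1752}{- \frac{451}{75}} + \frac{\left(-17689\right) \frac{1}{22960}}{\sqrt{12824 - 23509}} = \left(-1752\right) \left(- \frac{75}{451}\right) + \frac{\left(-17689\right) \frac{1}{22960}}{\sqrt{-10685}} = \frac{131400}{451} - \frac{2527}{3280 i \sqrt{10685}} = \frac{131400}{451} - \frac{2527 \left(- \frac{i \sqrt{10685}}{10685}\right)}{3280} = \frac{131400}{451} + \frac{2527 i \sqrt{10685}}{35046800}$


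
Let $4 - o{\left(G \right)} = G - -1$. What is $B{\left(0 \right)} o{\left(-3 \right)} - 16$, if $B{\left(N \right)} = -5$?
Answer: $-46$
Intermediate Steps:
$o{\left(G \right)} = 3 - G$ ($o{\left(G \right)} = 4 - \left(G - -1\right) = 4 - \left(G + 1\right) = 4 - \left(1 + G\right) = 3 - G$)
$B{\left(0 \right)} o{\left(-3 \right)} - 16 = - 5 \left(3 - -3\right) - 16 = - 5 \left(3 + 3\right) - 16 = \left(-5\right) 6 - 16 = -30 - 16 = -46$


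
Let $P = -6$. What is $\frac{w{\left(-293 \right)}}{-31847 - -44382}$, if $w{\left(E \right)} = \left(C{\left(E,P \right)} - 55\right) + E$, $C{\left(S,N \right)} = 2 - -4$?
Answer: $- \frac{342}{12535} \approx -0.027284$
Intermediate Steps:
$C{\left(S,N \right)} = 6$ ($C{\left(S,N \right)} = 2 + 4 = 6$)
$w{\left(E \right)} = -49 + E$ ($w{\left(E \right)} = \left(6 - 55\right) + E = -49 + E$)
$\frac{w{\left(-293 \right)}}{-31847 - -44382} = \frac{-49 - 293}{-31847 - -44382} = - \frac{342}{-31847 + 44382} = - \frac{342}{12535}$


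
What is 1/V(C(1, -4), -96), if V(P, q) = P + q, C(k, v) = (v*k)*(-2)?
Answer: -1/88 ≈ -0.011364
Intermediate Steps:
C(k, v) = -2*k*v (C(k, v) = (k*v)*(-2) = -2*k*v)
1/V(C(1, -4), -96) = 1/(-2*1*(-4) - 96) = 1/(8 - 96) = 1/(-88) = -1/88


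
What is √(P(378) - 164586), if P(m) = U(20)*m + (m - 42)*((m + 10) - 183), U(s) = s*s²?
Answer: 3*√325366 ≈ 1711.2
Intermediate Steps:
U(s) = s³
P(m) = 8000*m + (-173 + m)*(-42 + m) (P(m) = 20³*m + (m - 42)*((m + 10) - 183) = 8000*m + (-42 + m)*((10 + m) - 183) = 8000*m + (-42 + m)*(-173 + m) = 8000*m + (-173 + m)*(-42 + m))
√(P(378) - 164586) = √((7266 + 378² + 7785*378) - 164586) = √((7266 + 142884 + 2942730) - 164586) = √(3092880 - 164586) = √2928294 = 3*√325366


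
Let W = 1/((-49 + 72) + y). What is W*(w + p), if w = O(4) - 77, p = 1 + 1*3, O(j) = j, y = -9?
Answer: -69/14 ≈ -4.9286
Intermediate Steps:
W = 1/14 (W = 1/((-49 + 72) - 9) = 1/(23 - 9) = 1/14 ≈ 0.071429)
p = 4 (p = 1 + 3 = 4)
w = -73 (w = 4 - 77 = -73)
W*(w + p) = (-73 + 4)/14 = (1/14)*(-69) = -69/14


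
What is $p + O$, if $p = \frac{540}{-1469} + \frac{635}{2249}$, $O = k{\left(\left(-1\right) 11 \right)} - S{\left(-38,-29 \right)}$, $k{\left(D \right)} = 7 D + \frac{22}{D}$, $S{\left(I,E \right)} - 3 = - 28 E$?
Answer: $- \frac{227220143}{254137} \approx -894.08$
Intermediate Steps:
$S{\left(I,E \right)} = 3 - 28 E$
$O = -894$ ($O = \left(7 \left(\left(-1\right) 11\right) + \frac{22}{\left(-1\right) 11}\right) - \left(3 - -812\right) = \left(7 \left(-11\right) + \frac{22}{-11}\right) - \left(3 + 812\right) = \left(-77 + 22 \left(- \frac{1}{11}\right)\right) - 815 = \left(-77 - 2\right) - 815 = -79 - 815 = -894$)
$p = - \frac{21665}{254137}$ ($p = 540 \left(- \frac{1}{1469}\right) + 635 \cdot \frac{1}{2249} = - \frac{540}{1469} + \frac{635}{2249} = - \frac{21665}{254137} \approx -0.085249$)
$p + O = - \frac{21665}{254137} - 894 = - \frac{227220143}{254137}$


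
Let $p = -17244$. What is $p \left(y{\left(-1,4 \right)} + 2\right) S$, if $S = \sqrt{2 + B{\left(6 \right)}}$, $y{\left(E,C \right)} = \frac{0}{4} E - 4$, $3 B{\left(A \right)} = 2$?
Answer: $22992 \sqrt{6} \approx 56319.0$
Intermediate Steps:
$B{\left(A \right)} = \frac{2}{3}$ ($B{\left(A \right)} = \frac{1}{3} \cdot 2 = \frac{2}{3}$)
$y{\left(E,C \right)} = -4$ ($y{\left(E,C \right)} = 0 \cdot \frac{1}{4} E - 4 = 0 E - 4 = 0 - 4 = -4$)
$S = \frac{2 \sqrt{6}}{3}$ ($S = \sqrt{2 + \frac{2}{3}} = \sqrt{\frac{8}{3}} = \frac{2 \sqrt{6}}{3} \approx 1.633$)
$p \left(y{\left(-1,4 \right)} + 2\right) S = - 17244 \left(-4 + 2\right) \frac{2 \sqrt{6}}{3} = - 17244 \left(- 2 \frac{2 \sqrt{6}}{3}\right) = - 17244 \left(- \frac{4 \sqrt{6}}{3}\right) = 22992 \sqrt{6}$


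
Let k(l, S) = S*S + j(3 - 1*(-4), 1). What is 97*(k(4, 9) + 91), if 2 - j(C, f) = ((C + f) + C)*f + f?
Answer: 15326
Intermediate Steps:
j(C, f) = 2 - f - f*(f + 2*C) (j(C, f) = 2 - (((C + f) + C)*f + f) = 2 - ((f + 2*C)*f + f) = 2 - (f*(f + 2*C) + f) = 2 - (f + f*(f + 2*C)) = 2 + (-f - f*(f + 2*C)) = 2 - f - f*(f + 2*C))
k(l, S) = -14 + S² (k(l, S) = S*S + (2 - 1*1 - 1*1² - 2*(3 - 1*(-4))*1) = S² + (2 - 1 - 1*1 - 2*(3 + 4)*1) = S² + (2 - 1 - 1 - 2*7*1) = S² + (2 - 1 - 1 - 14) = S² - 14 = -14 + S²)
97*(k(4, 9) + 91) = 97*((-14 + 9²) + 91) = 97*((-14 + 81) + 91) = 97*(67 + 91) = 97*158 = 15326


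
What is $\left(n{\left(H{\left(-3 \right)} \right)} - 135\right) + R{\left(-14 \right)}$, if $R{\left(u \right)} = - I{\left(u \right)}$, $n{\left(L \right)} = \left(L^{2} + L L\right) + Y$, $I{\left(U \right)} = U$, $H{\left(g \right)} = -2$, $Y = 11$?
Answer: $-102$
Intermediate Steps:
$n{\left(L \right)} = 11 + 2 L^{2}$ ($n{\left(L \right)} = \left(L^{2} + L L\right) + 11 = \left(L^{2} + L^{2}\right) + 11 = 2 L^{2} + 11 = 11 + 2 L^{2}$)
$R{\left(u \right)} = - u$
$\left(n{\left(H{\left(-3 \right)} \right)} - 135\right) + R{\left(-14 \right)} = \left(\left(11 + 2 \left(-2\right)^{2}\right) - 135\right) - -14 = \left(\left(11 + 2 \cdot 4\right) - 135\right) + 14 = \left(\left(11 + 8\right) - 135\right) + 14 = \left(19 - 135\right) + 14 = -116 + 14 = -102$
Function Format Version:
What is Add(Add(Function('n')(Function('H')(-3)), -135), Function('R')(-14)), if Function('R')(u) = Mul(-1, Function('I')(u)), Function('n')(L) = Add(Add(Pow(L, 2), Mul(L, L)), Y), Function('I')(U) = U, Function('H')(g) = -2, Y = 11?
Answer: -102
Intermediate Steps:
Function('n')(L) = Add(11, Mul(2, Pow(L, 2))) (Function('n')(L) = Add(Add(Pow(L, 2), Mul(L, L)), 11) = Add(Add(Pow(L, 2), Pow(L, 2)), 11) = Add(Mul(2, Pow(L, 2)), 11) = Add(11, Mul(2, Pow(L, 2))))
Function('R')(u) = Mul(-1, u)
Add(Add(Function('n')(Function('H')(-3)), -135), Function('R')(-14)) = Add(Add(Add(11, Mul(2, Pow(-2, 2))), -135), Mul(-1, -14)) = Add(Add(Add(11, Mul(2, 4)), -135), 14) = Add(Add(Add(11, 8), -135), 14) = Add(Add(19, -135), 14) = Add(-116, 14) = -102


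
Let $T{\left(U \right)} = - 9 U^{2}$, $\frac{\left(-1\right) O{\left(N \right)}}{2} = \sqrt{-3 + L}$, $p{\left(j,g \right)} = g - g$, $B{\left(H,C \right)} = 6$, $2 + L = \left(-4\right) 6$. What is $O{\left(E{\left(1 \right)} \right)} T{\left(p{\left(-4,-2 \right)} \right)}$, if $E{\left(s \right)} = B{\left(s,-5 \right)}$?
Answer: $0$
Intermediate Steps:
$L = -26$ ($L = -2 - 24 = -26$)
$E{\left(s \right)} = 6$
$p{\left(j,g \right)} = 0$
$O{\left(N \right)} = - 2 i \sqrt{29}$ ($O{\left(N \right)} = - 2 \sqrt{-3 - 26} = - 2 \sqrt{-29} = - 2 i \sqrt{29}$)
$O{\left(E{\left(1 \right)} \right)} T{\left(p{\left(-4,-2 \right)} \right)} = - 2 i \sqrt{29} \left(- 9 \cdot 0^{2}\right) = - 2 i \sqrt{29} \left(\left(-9\right) 0\right) = - 2 i \sqrt{29} \cdot 0 = 0$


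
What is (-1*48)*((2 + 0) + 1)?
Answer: -144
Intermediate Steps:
(-1*48)*((2 + 0) + 1) = -48*(2 + 1) = -48*3 = -144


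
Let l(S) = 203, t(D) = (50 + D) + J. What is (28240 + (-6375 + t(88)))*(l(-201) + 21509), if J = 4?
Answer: 477815984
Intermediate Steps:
t(D) = 54 + D (t(D) = (50 + D) + 4 = 54 + D)
(28240 + (-6375 + t(88)))*(l(-201) + 21509) = (28240 + (-6375 + (54 + 88)))*(203 + 21509) = (28240 + (-6375 + 142))*21712 = (28240 - 6233)*21712 = 22007*21712 = 477815984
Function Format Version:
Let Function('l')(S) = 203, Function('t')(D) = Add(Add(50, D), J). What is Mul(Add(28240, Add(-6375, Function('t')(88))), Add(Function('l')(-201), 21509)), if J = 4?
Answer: 477815984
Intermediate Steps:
Function('t')(D) = Add(54, D) (Function('t')(D) = Add(Add(50, D), 4) = Add(54, D))
Mul(Add(28240, Add(-6375, Function('t')(88))), Add(Function('l')(-201), 21509)) = Mul(Add(28240, Add(-6375, Add(54, 88))), Add(203, 21509)) = Mul(Add(28240, Add(-6375, 142)), 21712) = Mul(Add(28240, -6233), 21712) = Mul(22007, 21712) = 477815984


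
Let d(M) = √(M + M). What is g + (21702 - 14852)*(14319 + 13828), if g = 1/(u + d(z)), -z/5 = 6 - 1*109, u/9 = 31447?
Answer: 15444225682829101073/80102017499 - √1030/80102017499 ≈ 1.9281e+8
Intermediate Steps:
u = 283023 (u = 9*31447 = 283023)
z = 515 (z = -5*(6 - 1*109) = -5*(6 - 109) = -5*(-103) = 515)
d(M) = √2*√M (d(M) = √(2*M) = √2*√M)
g = 1/(283023 + √1030) (g = 1/(283023 + √2*√515) = 1/(283023 + √1030) ≈ 3.5329e-6)
g + (21702 - 14852)*(14319 + 13828) = (283023/80102017499 - √1030/80102017499) + (21702 - 14852)*(14319 + 13828) = (283023/80102017499 - √1030/80102017499) + 6850*28147 = (283023/80102017499 - √1030/80102017499) + 192806950 = 15444225682829101073/80102017499 - √1030/80102017499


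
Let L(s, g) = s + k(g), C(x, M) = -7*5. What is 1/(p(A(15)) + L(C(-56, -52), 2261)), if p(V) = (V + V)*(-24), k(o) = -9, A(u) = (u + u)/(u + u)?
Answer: -1/92 ≈ -0.010870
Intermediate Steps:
A(u) = 1 (A(u) = (2*u)/((2*u)) = (2*u)*(1/(2*u)) = 1)
C(x, M) = -35
L(s, g) = -9 + s (L(s, g) = s - 9 = -9 + s)
p(V) = -48*V (p(V) = (2*V)*(-24) = -48*V)
1/(p(A(15)) + L(C(-56, -52), 2261)) = 1/(-48*1 + (-9 - 35)) = 1/(-48 - 44) = 1/(-92) = -1/92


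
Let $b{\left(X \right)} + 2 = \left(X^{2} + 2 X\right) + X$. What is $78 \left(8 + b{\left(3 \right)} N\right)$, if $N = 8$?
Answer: $10608$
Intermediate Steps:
$b{\left(X \right)} = -2 + X^{2} + 3 X$ ($b{\left(X \right)} = -2 + \left(\left(X^{2} + 2 X\right) + X\right) = -2 + \left(X^{2} + 3 X\right) = -2 + X^{2} + 3 X$)
$78 \left(8 + b{\left(3 \right)} N\right) = 78 \left(8 + \left(-2 + 3^{2} + 3 \cdot 3\right) 8\right) = 78 \left(8 + \left(-2 + 9 + 9\right) 8\right) = 78 \left(8 + 16 \cdot 8\right) = 78 \left(8 + 128\right) = 78 \cdot 136 = 10608$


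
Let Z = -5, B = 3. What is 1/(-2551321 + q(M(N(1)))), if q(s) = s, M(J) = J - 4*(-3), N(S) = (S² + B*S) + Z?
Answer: -1/2551310 ≈ -3.9196e-7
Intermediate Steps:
N(S) = -5 + S² + 3*S (N(S) = (S² + 3*S) - 5 = -5 + S² + 3*S)
M(J) = 12 + J (M(J) = J + 12 = 12 + J)
1/(-2551321 + q(M(N(1)))) = 1/(-2551321 + (12 + (-5 + 1² + 3*1))) = 1/(-2551321 + (12 + (-5 + 1 + 3))) = 1/(-2551321 + (12 - 1)) = 1/(-2551321 + 11) = 1/(-2551310) = -1/2551310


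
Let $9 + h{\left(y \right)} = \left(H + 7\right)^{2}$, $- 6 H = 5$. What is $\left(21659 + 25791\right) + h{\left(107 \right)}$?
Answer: $\frac{1709245}{36} \approx 47479.0$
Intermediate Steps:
$H = - \frac{5}{6}$ ($H = \left(- \frac{1}{6}\right) 5 = - \frac{5}{6} \approx -0.83333$)
$h{\left(y \right)} = \frac{1045}{36}$ ($h{\left(y \right)} = -9 + \left(- \frac{5}{6} + 7\right)^{2} = -9 + \left(\frac{37}{6}\right)^{2} = -9 + \frac{1369}{36} = \frac{1045}{36}$)
$\left(21659 + 25791\right) + h{\left(107 \right)} = \left(21659 + 25791\right) + \frac{1045}{36} = 47450 + \frac{1045}{36} = \frac{1709245}{36}$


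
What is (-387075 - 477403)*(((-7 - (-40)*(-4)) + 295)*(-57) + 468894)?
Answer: -399041315844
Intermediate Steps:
(-387075 - 477403)*(((-7 - (-40)*(-4)) + 295)*(-57) + 468894) = -864478*(((-7 - 8*20) + 295)*(-57) + 468894) = -864478*(((-7 - 160) + 295)*(-57) + 468894) = -864478*((-167 + 295)*(-57) + 468894) = -864478*(128*(-57) + 468894) = -864478*(-7296 + 468894) = -864478*461598 = -399041315844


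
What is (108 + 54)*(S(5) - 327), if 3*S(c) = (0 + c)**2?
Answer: -51624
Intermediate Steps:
S(c) = c**2/3 (S(c) = (0 + c)**2/3 = c**2/3)
(108 + 54)*(S(5) - 327) = (108 + 54)*((1/3)*5**2 - 327) = 162*((1/3)*25 - 327) = 162*(25/3 - 327) = 162*(-956/3) = -51624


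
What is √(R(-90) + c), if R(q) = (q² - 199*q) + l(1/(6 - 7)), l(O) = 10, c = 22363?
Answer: √48383 ≈ 219.96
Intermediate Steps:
R(q) = 10 + q² - 199*q (R(q) = (q² - 199*q) + 10 = 10 + q² - 199*q)
√(R(-90) + c) = √((10 + (-90)² - 199*(-90)) + 22363) = √((10 + 8100 + 17910) + 22363) = √(26020 + 22363) = √48383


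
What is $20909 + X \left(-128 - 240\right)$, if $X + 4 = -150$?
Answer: $77581$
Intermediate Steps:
$X = -154$ ($X = -4 - 150 = -154$)
$20909 + X \left(-128 - 240\right) = 20909 - 154 \left(-128 - 240\right) = 20909 - -56672 = 20909 + 56672 = 77581$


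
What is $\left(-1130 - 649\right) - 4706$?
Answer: $-6485$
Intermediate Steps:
$\left(-1130 - 649\right) - 4706 = -1779 - 4706 = -6485$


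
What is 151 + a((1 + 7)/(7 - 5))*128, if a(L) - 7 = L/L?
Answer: 1175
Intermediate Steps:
a(L) = 8 (a(L) = 7 + L/L = 7 + 1 = 8)
151 + a((1 + 7)/(7 - 5))*128 = 151 + 8*128 = 151 + 1024 = 1175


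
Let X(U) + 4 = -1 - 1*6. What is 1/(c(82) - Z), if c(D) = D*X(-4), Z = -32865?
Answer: 1/31963 ≈ 3.1286e-5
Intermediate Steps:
X(U) = -11 (X(U) = -4 + (-1 - 1*6) = -4 + (-1 - 6) = -4 - 7 = -11)
c(D) = -11*D (c(D) = D*(-11) = -11*D)
1/(c(82) - Z) = 1/(-11*82 - 1*(-32865)) = 1/(-902 + 32865) = 1/31963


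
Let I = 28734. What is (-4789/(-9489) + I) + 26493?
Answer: 524053792/9489 ≈ 55228.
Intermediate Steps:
(-4789/(-9489) + I) + 26493 = (-4789/(-9489) + 28734) + 26493 = (-4789*(-1/9489) + 28734) + 26493 = (4789/9489 + 28734) + 26493 = 272661715/9489 + 26493 = 524053792/9489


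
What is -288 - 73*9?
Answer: -945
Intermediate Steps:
-288 - 73*9 = -288 - 657 = -945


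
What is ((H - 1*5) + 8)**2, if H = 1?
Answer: 16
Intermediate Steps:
((H - 1*5) + 8)**2 = ((1 - 1*5) + 8)**2 = ((1 - 5) + 8)**2 = (-4 + 8)**2 = 4**2 = 16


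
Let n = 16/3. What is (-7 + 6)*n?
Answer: -16/3 ≈ -5.3333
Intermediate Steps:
n = 16/3 (n = 16*(⅓) = 16/3 ≈ 5.3333)
(-7 + 6)*n = (-7 + 6)*(16/3) = -1*16/3 = -16/3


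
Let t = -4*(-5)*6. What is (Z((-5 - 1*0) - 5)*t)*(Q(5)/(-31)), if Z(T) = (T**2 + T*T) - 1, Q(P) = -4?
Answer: 95520/31 ≈ 3081.3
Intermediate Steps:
t = 120 (t = 20*6 = 120)
Z(T) = -1 + 2*T**2 (Z(T) = (T**2 + T**2) - 1 = 2*T**2 - 1 = -1 + 2*T**2)
(Z((-5 - 1*0) - 5)*t)*(Q(5)/(-31)) = ((-1 + 2*((-5 - 1*0) - 5)**2)*120)*(-4/(-31)) = ((-1 + 2*((-5 + 0) - 5)**2)*120)*(-4*(-1/31)) = ((-1 + 2*(-5 - 5)**2)*120)*(4/31) = ((-1 + 2*(-10)**2)*120)*(4/31) = ((-1 + 2*100)*120)*(4/31) = ((-1 + 200)*120)*(4/31) = (199*120)*(4/31) = 23880*(4/31) = 95520/31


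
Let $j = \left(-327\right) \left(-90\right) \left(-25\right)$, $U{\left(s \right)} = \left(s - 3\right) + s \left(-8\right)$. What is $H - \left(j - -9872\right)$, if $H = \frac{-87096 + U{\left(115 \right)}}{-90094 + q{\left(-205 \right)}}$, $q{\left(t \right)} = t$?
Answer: $\frac{65546145426}{90299} \approx 7.2588 \cdot 10^{5}$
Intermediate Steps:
$U{\left(s \right)} = -3 - 7 s$ ($U{\left(s \right)} = \left(-3 + s\right) - 8 s = -3 - 7 s$)
$j = -735750$ ($j = 29430 \left(-25\right) = -735750$)
$H = \frac{87904}{90299}$ ($H = \frac{-87096 - 808}{-90094 - 205} = \frac{-87096 - 808}{-90299} = \left(-87096 - 808\right) \left(- \frac{1}{90299}\right) = \left(-87904\right) \left(- \frac{1}{90299}\right) = \frac{87904}{90299} \approx 0.97348$)
$H - \left(j - -9872\right) = \frac{87904}{90299} - \left(-735750 - -9872\right) = \frac{87904}{90299} - \left(-735750 + 9872\right) = \frac{87904}{90299} - -725878 = \frac{87904}{90299} + 725878 = \frac{65546145426}{90299}$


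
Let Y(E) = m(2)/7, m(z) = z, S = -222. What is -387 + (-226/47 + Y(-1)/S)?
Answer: -14308502/36519 ≈ -391.81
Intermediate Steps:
Y(E) = 2/7
-387 + (-226/47 + Y(-1)/S) = -387 + (-226/47 + (2/7)/(-222)) = -387 + (-226*1/47 + (2/7)*(-1/222)) = -387 + (-226/47 - 1/777) = -387 - 175649/36519 = -14308502/36519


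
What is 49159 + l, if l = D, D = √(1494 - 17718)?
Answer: 49159 + 52*I*√6 ≈ 49159.0 + 127.37*I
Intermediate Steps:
D = 52*I*√6 (D = √(-16224) = 52*I*√6 ≈ 127.37*I)
l = 52*I*√6 ≈ 127.37*I
49159 + l = 49159 + 52*I*√6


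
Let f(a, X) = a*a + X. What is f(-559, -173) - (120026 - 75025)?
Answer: 267307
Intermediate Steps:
f(a, X) = X + a² (f(a, X) = a² + X = X + a²)
f(-559, -173) - (120026 - 75025) = (-173 + (-559)²) - (120026 - 75025) = (-173 + 312481) - 1*45001 = 312308 - 45001 = 267307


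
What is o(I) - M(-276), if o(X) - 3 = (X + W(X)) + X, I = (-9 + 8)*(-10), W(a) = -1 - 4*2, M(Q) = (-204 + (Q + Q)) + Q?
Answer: 1046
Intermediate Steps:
M(Q) = -204 + 3*Q (M(Q) = (-204 + 2*Q) + Q = -204 + 3*Q)
W(a) = -9 (W(a) = -1 - 8 = -9)
I = 10 (I = -1*(-10) = 10)
o(X) = -6 + 2*X (o(X) = 3 + ((X - 9) + X) = 3 + ((-9 + X) + X) = 3 + (-9 + 2*X) = -6 + 2*X)
o(I) - M(-276) = (-6 + 2*10) - (-204 + 3*(-276)) = (-6 + 20) - (-204 - 828) = 14 - 1*(-1032) = 14 + 1032 = 1046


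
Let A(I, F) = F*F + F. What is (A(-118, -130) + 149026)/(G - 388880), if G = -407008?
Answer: -41449/198972 ≈ -0.20832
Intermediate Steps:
A(I, F) = F + F² (A(I, F) = F² + F = F + F²)
(A(-118, -130) + 149026)/(G - 388880) = (-130*(1 - 130) + 149026)/(-407008 - 388880) = (-130*(-129) + 149026)/(-795888) = (16770 + 149026)*(-1/795888) = 165796*(-1/795888) = -41449/198972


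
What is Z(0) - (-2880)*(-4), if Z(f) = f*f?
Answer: -11520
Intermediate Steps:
Z(f) = f²
Z(0) - (-2880)*(-4) = 0² - (-2880)*(-4) = 0 - 144*80 = 0 - 11520 = -11520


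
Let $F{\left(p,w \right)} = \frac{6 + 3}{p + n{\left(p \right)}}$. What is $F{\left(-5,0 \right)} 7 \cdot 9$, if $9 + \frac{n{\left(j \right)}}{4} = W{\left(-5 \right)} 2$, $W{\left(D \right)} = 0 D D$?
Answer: $- \frac{567}{41} \approx -13.829$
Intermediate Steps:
$W{\left(D \right)} = 0$ ($W{\left(D \right)} = 0 D = 0$)
$n{\left(j \right)} = -36$ ($n{\left(j \right)} = -36 + 4 \cdot 0 \cdot 2 = -36 + 4 \cdot 0 = -36 + 0 = -36$)
$F{\left(p,w \right)} = \frac{9}{-36 + p}$ ($F{\left(p,w \right)} = \frac{6 + 3}{p - 36} = \frac{9}{-36 + p}$)
$F{\left(-5,0 \right)} 7 \cdot 9 = \frac{9}{-36 - 5} \cdot 7 \cdot 9 = \frac{9}{-41} \cdot 7 \cdot 9 = 9 \left(- \frac{1}{41}\right) 7 \cdot 9 = \left(- \frac{9}{41}\right) 7 \cdot 9 = \left(- \frac{63}{41}\right) 9 = - \frac{567}{41}$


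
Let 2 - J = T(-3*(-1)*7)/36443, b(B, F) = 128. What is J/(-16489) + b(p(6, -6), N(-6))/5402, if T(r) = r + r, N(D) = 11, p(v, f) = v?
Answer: 38261400484/1623054201527 ≈ 0.023574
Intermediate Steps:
T(r) = 2*r
J = 72844/36443 (J = 2 - 2*(-3*(-1)*7)/36443 = 2 - 2*(3*7)/36443 = 2 - 2*21/36443 = 2 - 42/36443 = 72844/36443 ≈ 1.9988)
J/(-16489) + b(p(6, -6), N(-6))/5402 = (72844/36443)/(-16489) + 128/5402 = (72844/36443)*(-1/16489) + 128*(1/5402) = -72844/600908627 + 64/2701 = 38261400484/1623054201527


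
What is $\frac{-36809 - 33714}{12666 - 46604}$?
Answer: $\frac{70523}{33938} \approx 2.078$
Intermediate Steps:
$\frac{-36809 - 33714}{12666 - 46604} = - \frac{70523}{-33938} = \left(-70523\right) \left(- \frac{1}{33938}\right) = \frac{70523}{33938}$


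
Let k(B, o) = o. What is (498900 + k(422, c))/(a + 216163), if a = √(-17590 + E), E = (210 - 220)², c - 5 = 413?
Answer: 107934076834/46726460059 - 499318*I*√17490/46726460059 ≈ 2.3099 - 0.0014132*I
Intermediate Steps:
c = 418 (c = 5 + 413 = 418)
E = 100 (E = (-10)² = 100)
a = I*√17490 (a = √(-17590 + 100) = √(-17490) = I*√17490 ≈ 132.25*I)
(498900 + k(422, c))/(a + 216163) = (498900 + 418)/(I*√17490 + 216163) = 499318/(216163 + I*√17490)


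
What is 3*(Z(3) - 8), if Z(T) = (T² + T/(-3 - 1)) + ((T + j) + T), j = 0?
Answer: 75/4 ≈ 18.750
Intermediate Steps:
Z(T) = T² + 7*T/4 (Z(T) = (T² + T/(-3 - 1)) + ((T + 0) + T) = (T² + T/(-4)) + (T + T) = (T² - T/4) + 2*T = T² + 7*T/4)
3*(Z(3) - 8) = 3*((¼)*3*(7 + 4*3) - 8) = 3*((¼)*3*(7 + 12) - 8) = 3*((¼)*3*19 - 8) = 3*(57/4 - 8) = 3*(25/4) = 75/4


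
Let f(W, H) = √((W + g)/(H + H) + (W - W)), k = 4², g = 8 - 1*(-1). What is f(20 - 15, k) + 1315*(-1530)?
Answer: -2011950 + √7/4 ≈ -2.0120e+6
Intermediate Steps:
g = 9 (g = 8 + 1 = 9)
k = 16
f(W, H) = √2*√((9 + W)/H)/2 (f(W, H) = √((W + 9)/(H + H) + (W - W)) = √((9 + W)/((2*H)) + 0) = √((9 + W)*(1/(2*H)) + 0) = √((9 + W)/(2*H) + 0) = √((9 + W)/(2*H)) = √2*√((9 + W)/H)/2)
f(20 - 15, k) + 1315*(-1530) = √2*√((9 + (20 - 15))/16)/2 + 1315*(-1530) = √2*√((9 + 5)/16)/2 - 2011950 = √2*√((1/16)*14)/2 - 2011950 = √2*√(7/8)/2 - 2011950 = √2*(√14/4)/2 - 2011950 = √7/4 - 2011950 = -2011950 + √7/4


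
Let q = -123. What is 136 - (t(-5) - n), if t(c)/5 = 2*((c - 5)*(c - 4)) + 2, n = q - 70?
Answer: -967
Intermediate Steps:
n = -193 (n = -123 - 70 = -193)
t(c) = 10 + 10*(-5 + c)*(-4 + c) (t(c) = 5*(2*((c - 5)*(c - 4)) + 2) = 5*(2*((-5 + c)*(-4 + c)) + 2) = 5*(2*(-5 + c)*(-4 + c) + 2) = 5*(2 + 2*(-5 + c)*(-4 + c)) = 10 + 10*(-5 + c)*(-4 + c))
136 - (t(-5) - n) = 136 - ((210 - 90*(-5) + 10*(-5)²) - 1*(-193)) = 136 - ((210 + 450 + 10*25) + 193) = 136 - ((210 + 450 + 250) + 193) = 136 - (910 + 193) = 136 - 1*1103 = 136 - 1103 = -967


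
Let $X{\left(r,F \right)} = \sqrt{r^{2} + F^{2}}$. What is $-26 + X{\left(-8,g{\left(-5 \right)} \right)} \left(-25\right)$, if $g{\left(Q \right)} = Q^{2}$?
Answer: $-26 - 25 \sqrt{689} \approx -682.22$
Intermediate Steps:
$X{\left(r,F \right)} = \sqrt{F^{2} + r^{2}}$
$-26 + X{\left(-8,g{\left(-5 \right)} \right)} \left(-25\right) = -26 + \sqrt{\left(\left(-5\right)^{2}\right)^{2} + \left(-8\right)^{2}} \left(-25\right) = -26 + \sqrt{25^{2} + 64} \left(-25\right) = -26 + \sqrt{625 + 64} \left(-25\right) = -26 + \sqrt{689} \left(-25\right) = -26 - 25 \sqrt{689}$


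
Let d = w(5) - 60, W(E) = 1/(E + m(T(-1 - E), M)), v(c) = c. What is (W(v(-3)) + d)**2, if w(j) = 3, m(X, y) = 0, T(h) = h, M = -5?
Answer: 29584/9 ≈ 3287.1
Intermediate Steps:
W(E) = 1/E (W(E) = 1/(E + 0) = 1/E)
d = -57 (d = 3 - 60 = -57)
(W(v(-3)) + d)**2 = (1/(-3) - 57)**2 = (-1/3 - 57)**2 = (-172/3)**2 = 29584/9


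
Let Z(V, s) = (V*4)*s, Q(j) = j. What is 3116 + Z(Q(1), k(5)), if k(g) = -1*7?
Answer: 3088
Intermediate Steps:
k(g) = -7
Z(V, s) = 4*V*s (Z(V, s) = (4*V)*s = 4*V*s)
3116 + Z(Q(1), k(5)) = 3116 + 4*1*(-7) = 3116 - 28 = 3088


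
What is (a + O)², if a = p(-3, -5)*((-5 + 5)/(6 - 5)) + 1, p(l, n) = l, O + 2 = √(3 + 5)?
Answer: 9 - 4*√2 ≈ 3.3431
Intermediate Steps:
O = -2 + 2*√2 (O = -2 + √(3 + 5) = -2 + √8 = -2 + 2*√2 ≈ 0.82843)
a = 1 (a = -3*(-5 + 5)/(6 - 5) + 1 = -0/1 + 1 = -0 + 1 = -3*0 + 1 = 0 + 1 = 1)
(a + O)² = (1 + (-2 + 2*√2))² = (-1 + 2*√2)²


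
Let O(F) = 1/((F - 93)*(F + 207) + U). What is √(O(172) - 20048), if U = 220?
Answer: 3*I*√2026375923783/30161 ≈ 141.59*I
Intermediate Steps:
O(F) = 1/(220 + (-93 + F)*(207 + F)) (O(F) = 1/((F - 93)*(F + 207) + 220) = 1/((-93 + F)*(207 + F) + 220) = 1/(220 + (-93 + F)*(207 + F)))
√(O(172) - 20048) = √(1/(-19031 + 172² + 114*172) - 20048) = √(1/(-19031 + 29584 + 19608) - 20048) = √(1/30161 - 20048) = √(-604667727/30161) = 3*I*√2026375923783/30161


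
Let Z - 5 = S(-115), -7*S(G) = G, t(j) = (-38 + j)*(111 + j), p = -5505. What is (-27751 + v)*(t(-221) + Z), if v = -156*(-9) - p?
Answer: -4159646360/7 ≈ -5.9424e+8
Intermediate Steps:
S(G) = -G/7
v = 6909 (v = -156*(-9) - 1*(-5505) = 1404 + 5505 = 6909)
Z = 150/7 (Z = 5 - ⅐*(-115) = 5 + 115/7 = 150/7 ≈ 21.429)
(-27751 + v)*(t(-221) + Z) = (-27751 + 6909)*((-4218 + (-221)² + 73*(-221)) + 150/7) = -20842*((-4218 + 48841 - 16133) + 150/7) = -20842*(28490 + 150/7) = -20842*199580/7 = -4159646360/7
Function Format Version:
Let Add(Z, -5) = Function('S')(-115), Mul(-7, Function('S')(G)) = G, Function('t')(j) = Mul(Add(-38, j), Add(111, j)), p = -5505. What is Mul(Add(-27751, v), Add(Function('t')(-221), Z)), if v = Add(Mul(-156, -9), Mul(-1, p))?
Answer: Rational(-4159646360, 7) ≈ -5.9424e+8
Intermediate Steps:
Function('S')(G) = Mul(Rational(-1, 7), G)
v = 6909 (v = Add(Mul(-156, -9), Mul(-1, -5505)) = Add(1404, 5505) = 6909)
Z = Rational(150, 7) (Z = Add(5, Mul(Rational(-1, 7), -115)) = Add(5, Rational(115, 7)) = Rational(150, 7) ≈ 21.429)
Mul(Add(-27751, v), Add(Function('t')(-221), Z)) = Mul(Add(-27751, 6909), Add(Add(-4218, Pow(-221, 2), Mul(73, -221)), Rational(150, 7))) = Mul(-20842, Add(Add(-4218, 48841, -16133), Rational(150, 7))) = Mul(-20842, Add(28490, Rational(150, 7))) = Mul(-20842, Rational(199580, 7)) = Rational(-4159646360, 7)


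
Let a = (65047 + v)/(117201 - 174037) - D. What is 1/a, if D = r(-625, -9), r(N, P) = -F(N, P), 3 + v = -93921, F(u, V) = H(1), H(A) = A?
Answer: 56836/85713 ≈ 0.66310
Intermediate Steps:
F(u, V) = 1
v = -93924 (v = -3 - 93921 = -93924)
r(N, P) = -1 (r(N, P) = -1*1 = -1)
D = -1
a = 85713/56836 (a = (65047 - 93924)/(117201 - 174037) - 1*(-1) = -28877/(-56836) + 1 = -28877*(-1/56836) + 1 = 28877/56836 + 1 = 85713/56836 ≈ 1.5081)
1/a = 1/(85713/56836) = 56836/85713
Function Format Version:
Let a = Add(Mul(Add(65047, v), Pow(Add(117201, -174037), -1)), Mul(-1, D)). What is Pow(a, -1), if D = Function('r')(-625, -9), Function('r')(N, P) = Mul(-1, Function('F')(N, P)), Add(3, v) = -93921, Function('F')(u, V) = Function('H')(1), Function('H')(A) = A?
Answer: Rational(56836, 85713) ≈ 0.66310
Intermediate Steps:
Function('F')(u, V) = 1
v = -93924 (v = Add(-3, -93921) = -93924)
Function('r')(N, P) = -1 (Function('r')(N, P) = Mul(-1, 1) = -1)
D = -1
a = Rational(85713, 56836) (a = Add(Mul(Add(65047, -93924), Pow(Add(117201, -174037), -1)), Mul(-1, -1)) = Add(Mul(-28877, Pow(-56836, -1)), 1) = Add(Mul(-28877, Rational(-1, 56836)), 1) = Add(Rational(28877, 56836), 1) = Rational(85713, 56836) ≈ 1.5081)
Pow(a, -1) = Pow(Rational(85713, 56836), -1) = Rational(56836, 85713)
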